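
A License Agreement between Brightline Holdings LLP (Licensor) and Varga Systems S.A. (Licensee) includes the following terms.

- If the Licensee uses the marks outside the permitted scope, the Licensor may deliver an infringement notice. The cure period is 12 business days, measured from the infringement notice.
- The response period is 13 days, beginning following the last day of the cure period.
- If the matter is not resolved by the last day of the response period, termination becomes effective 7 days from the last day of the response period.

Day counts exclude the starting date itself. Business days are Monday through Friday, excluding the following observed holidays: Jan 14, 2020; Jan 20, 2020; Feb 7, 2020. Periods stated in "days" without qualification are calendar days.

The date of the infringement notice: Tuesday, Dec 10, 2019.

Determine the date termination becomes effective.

The last day of the cure period: 12 business days after Tuesday, Dec 10, 2019, skipping weekends — Dec 11, Dec 12, Dec 13, Dec 16, …, Dec 24, Dec 25, Dec 26 — lands on Thursday, Dec 26, 2019.
Adding 13 calendar days to Dec 26, 2019 gives Jan 8, 2020, which is the last day of the response period.
The date termination becomes effective: 7 calendar days after Jan 8, 2020 is Jan 15, 2020.

Jan 15, 2020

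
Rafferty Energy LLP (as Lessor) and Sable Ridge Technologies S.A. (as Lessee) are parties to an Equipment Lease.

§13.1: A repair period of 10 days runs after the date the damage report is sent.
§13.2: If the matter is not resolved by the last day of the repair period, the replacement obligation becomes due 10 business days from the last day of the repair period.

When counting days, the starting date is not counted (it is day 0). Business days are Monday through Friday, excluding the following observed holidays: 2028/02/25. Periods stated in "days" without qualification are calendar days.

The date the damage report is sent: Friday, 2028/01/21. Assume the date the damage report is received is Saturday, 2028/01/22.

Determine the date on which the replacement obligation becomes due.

Adding 10 calendar days to 2028/01/21 gives 2028/01/31, which is the last day of the repair period.
The date on which the replacement obligation becomes due: counting 10 business days from Monday, 2028/01/31 (Feb 1, Feb 2, Feb 3, Feb 4, Feb 7, Feb 8, Feb 9, Feb 10, Feb 11, Feb 14, skipping weekends) reaches Monday, 2028/02/14.

2028/02/14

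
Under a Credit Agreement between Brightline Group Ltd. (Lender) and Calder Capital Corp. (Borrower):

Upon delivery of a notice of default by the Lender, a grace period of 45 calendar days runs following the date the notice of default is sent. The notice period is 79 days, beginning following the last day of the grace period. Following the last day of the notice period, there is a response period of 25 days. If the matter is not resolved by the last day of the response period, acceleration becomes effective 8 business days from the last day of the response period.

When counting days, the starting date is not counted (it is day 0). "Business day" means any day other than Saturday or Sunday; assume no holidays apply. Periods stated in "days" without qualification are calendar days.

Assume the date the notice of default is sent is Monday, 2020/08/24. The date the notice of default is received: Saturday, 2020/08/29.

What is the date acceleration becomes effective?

The last day of the grace period: 2020/08/24 + 45 days = 2020/10/08.
Adding 79 calendar days to 2020/10/08 gives 2020/12/26, which is the last day of the notice period.
The last day of the response period: 2020/12/26 + 25 days = 2021/01/20.
The date acceleration becomes effective: counting 8 business days from Wednesday, 2021/01/20 (Jan 21, Jan 22, Jan 25, Jan 26, Jan 27, Jan 28, Jan 29, Feb 1, skipping weekends) reaches Monday, 2021/02/01.

2021/02/01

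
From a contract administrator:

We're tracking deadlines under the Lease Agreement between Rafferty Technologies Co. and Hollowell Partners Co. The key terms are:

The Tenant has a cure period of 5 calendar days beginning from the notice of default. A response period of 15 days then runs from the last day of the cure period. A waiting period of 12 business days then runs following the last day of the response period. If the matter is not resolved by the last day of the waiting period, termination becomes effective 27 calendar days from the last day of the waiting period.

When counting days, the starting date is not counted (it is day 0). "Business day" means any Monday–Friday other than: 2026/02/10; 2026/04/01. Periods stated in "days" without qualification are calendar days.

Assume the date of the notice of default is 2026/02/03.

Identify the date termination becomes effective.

The last day of the cure period: 5 calendar days after 2026/02/03 is 2026/02/08.
The last day of the response period: 2026/02/08 + 15 days = 2026/02/23.
The last day of the waiting period: counting 12 business days from Monday, 2026/02/23 (Feb 24, Feb 25, Feb 26, Feb 27, …, Mar 9, Mar 10, Mar 11, skipping weekends) reaches Wednesday, 2026/03/11.
The date termination becomes effective: 27 calendar days after 2026/03/11 is 2026/04/07.

2026/04/07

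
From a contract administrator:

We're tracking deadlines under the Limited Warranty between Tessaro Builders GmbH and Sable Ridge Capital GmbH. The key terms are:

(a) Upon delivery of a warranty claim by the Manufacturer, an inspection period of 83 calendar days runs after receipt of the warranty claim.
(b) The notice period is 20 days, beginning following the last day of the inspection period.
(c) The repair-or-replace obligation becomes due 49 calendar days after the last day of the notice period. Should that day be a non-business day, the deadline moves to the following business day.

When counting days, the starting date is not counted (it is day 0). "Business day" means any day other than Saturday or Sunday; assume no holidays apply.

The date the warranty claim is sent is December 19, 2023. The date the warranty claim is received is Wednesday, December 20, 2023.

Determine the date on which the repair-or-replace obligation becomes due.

Adding 83 calendar days to December 20, 2023 gives March 12, 2024, which is the last day of the inspection period.
The last day of the notice period: March 12, 2024 + 20 days = April 1, 2024.
The date on which the repair-or-replace obligation becomes due: 49 calendar days after April 1, 2024 is May 20, 2024. May 20, 2024 is a Monday, so no roll-forward applies.

May 20, 2024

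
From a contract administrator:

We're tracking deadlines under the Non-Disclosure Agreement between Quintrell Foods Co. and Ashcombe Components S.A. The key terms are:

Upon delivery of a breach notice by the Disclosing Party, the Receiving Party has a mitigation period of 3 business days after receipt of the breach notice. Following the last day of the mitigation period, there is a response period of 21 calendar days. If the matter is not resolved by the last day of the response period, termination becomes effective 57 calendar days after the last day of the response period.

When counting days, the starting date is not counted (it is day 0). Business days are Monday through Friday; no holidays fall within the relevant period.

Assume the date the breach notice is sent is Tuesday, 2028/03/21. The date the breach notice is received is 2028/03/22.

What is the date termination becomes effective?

The last day of the mitigation period: counting 3 business days from Wednesday, 2028/03/22 (Mar 23, Mar 24, Mar 27, skipping weekends) reaches Monday, 2028/03/27.
The last day of the response period: 21 calendar days after 2028/03/27 is 2028/04/17.
The date termination becomes effective: 2028/04/17 + 57 days = 2028/06/13.

2028/06/13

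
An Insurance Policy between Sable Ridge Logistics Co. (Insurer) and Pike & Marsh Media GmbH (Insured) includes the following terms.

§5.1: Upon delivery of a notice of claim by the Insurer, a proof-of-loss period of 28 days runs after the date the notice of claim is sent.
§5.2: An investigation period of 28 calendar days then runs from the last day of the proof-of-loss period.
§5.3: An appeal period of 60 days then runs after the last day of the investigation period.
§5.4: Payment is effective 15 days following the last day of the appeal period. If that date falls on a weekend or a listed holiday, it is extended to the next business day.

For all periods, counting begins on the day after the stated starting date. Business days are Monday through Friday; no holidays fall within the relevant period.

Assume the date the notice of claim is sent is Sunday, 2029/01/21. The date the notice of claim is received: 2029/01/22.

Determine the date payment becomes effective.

2029/06/01

Adding 28 calendar days to 2029/01/21 gives 2029/02/18, which is the last day of the proof-of-loss period.
The last day of the investigation period: 28 calendar days after 2029/02/18 is 2029/03/18.
The last day of the appeal period: 60 calendar days after 2029/03/18 is 2029/05/17.
The date payment becomes effective: 15 calendar days after 2029/05/17 is 2029/06/01. 2029/06/01 is a Friday, so no roll-forward applies.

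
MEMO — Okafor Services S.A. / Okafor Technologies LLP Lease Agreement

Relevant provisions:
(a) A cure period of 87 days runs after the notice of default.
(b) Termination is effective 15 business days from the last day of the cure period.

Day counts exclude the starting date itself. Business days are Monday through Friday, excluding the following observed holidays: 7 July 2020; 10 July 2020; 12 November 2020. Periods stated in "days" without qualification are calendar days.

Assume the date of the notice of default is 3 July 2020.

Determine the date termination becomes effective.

19 October 2020

The last day of the cure period: 87 calendar days after 3 July 2020 is 28 September 2020.
The date termination becomes effective: 15 business days after Monday, 28 September 2020, skipping weekends — Sep 29, Sep 30, Oct 1, Oct 2, …, Oct 15, Oct 16, Oct 19 — lands on Monday, 19 October 2020.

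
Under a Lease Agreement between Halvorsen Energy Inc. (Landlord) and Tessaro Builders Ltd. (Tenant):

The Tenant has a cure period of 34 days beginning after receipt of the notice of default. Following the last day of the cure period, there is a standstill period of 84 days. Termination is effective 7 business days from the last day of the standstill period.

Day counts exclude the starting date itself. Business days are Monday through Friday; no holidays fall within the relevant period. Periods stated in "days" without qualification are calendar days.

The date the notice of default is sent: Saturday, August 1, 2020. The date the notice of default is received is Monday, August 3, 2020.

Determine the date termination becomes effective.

Adding 34 calendar days to August 3, 2020 gives September 6, 2020, which is the last day of the cure period.
The last day of the standstill period: September 6, 2020 + 84 days = November 29, 2020.
From Sunday, November 29, 2020, 7 business days (Nov 30, Dec 1, Dec 2, Dec 3, Dec 4, Dec 7, Dec 8, skipping weekends) brings us to Tuesday, December 8, 2020, which is the date termination becomes effective.

December 8, 2020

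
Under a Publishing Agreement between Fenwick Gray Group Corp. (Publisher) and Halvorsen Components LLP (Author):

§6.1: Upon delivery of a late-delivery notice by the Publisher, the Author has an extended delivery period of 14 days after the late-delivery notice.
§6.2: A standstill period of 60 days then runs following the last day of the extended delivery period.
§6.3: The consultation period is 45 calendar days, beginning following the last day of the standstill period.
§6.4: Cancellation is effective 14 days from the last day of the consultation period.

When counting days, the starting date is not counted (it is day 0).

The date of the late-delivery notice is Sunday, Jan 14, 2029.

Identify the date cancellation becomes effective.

The last day of the extended delivery period: 14 calendar days after Jan 14, 2029 is Jan 28, 2029.
Adding 60 calendar days to Jan 28, 2029 gives Mar 29, 2029, which is the last day of the standstill period.
Adding 45 calendar days to Mar 29, 2029 gives May 13, 2029, which is the last day of the consultation period.
The date cancellation becomes effective: 14 calendar days after May 13, 2029 is May 27, 2029.

May 27, 2029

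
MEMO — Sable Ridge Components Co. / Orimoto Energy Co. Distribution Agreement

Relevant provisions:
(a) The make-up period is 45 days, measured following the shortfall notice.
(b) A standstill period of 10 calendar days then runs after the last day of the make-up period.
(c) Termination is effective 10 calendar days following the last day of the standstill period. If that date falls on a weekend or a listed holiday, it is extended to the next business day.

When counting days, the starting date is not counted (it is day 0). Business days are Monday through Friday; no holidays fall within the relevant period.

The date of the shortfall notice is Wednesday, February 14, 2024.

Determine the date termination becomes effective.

April 19, 2024

The last day of the make-up period: 45 calendar days after February 14, 2024 is March 30, 2024.
The last day of the standstill period: 10 calendar days after March 30, 2024 is April 9, 2024.
Adding 10 calendar days to April 9, 2024 gives April 19, 2024, which is the date termination becomes effective. April 19, 2024 is a Friday, so no roll-forward applies.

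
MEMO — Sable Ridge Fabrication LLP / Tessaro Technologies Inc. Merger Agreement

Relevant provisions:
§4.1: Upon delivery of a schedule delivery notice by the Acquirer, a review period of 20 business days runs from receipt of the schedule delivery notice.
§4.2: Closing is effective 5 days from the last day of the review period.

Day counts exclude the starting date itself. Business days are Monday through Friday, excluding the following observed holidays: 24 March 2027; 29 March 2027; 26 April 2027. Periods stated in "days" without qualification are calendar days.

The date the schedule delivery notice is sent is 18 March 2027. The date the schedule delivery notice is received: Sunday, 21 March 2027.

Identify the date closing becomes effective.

25 April 2027

From Sunday, 21 March 2027, 20 business days (Mar 22, Mar 23, Mar 25, Mar 26, …, Apr 16, Apr 19, Apr 20, skipping weekends and the listed holidays on Mar 24, Mar 29) brings us to Tuesday, 20 April 2027, which is the last day of the review period.
The date closing becomes effective: 20 April 2027 + 5 days = 25 April 2027.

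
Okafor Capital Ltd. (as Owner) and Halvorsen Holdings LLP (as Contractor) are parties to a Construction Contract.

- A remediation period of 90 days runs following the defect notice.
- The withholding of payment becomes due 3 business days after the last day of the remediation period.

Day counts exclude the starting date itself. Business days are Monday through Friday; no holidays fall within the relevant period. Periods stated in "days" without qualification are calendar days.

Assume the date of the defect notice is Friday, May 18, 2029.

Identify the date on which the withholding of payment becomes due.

Aug 21, 2029

The last day of the remediation period: 90 calendar days after May 18, 2029 is Aug 16, 2029.
The date on which the withholding of payment becomes due: 3 business days after Thursday, Aug 16, 2029, skipping weekends — Aug 17, Aug 20, Aug 21 — lands on Tuesday, Aug 21, 2029.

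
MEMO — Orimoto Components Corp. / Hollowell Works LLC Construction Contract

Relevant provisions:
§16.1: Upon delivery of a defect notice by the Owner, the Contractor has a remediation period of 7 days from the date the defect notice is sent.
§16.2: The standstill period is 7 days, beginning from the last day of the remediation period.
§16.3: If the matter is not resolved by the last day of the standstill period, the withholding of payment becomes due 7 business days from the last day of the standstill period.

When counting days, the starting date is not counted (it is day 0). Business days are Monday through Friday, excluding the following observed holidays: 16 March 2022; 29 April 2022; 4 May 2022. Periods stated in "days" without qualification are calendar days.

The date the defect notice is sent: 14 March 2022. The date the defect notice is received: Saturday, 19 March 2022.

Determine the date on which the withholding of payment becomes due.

6 April 2022

The last day of the remediation period: 14 March 2022 + 7 days = 21 March 2022.
Adding 7 calendar days to 21 March 2022 gives 28 March 2022, which is the last day of the standstill period.
The date on which the withholding of payment becomes due: counting 7 business days from Monday, 28 March 2022 (Mar 29, Mar 30, Mar 31, Apr 1, Apr 4, Apr 5, Apr 6, skipping weekends) reaches Wednesday, 6 April 2022.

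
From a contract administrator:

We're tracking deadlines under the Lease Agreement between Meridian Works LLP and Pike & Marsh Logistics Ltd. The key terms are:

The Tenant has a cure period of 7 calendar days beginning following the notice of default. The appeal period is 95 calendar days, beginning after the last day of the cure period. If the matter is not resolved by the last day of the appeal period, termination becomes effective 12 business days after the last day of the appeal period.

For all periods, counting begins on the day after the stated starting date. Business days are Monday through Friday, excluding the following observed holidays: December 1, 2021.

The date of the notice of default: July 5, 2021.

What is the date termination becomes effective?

November 2, 2021

The last day of the cure period: July 5, 2021 + 7 days = July 12, 2021.
The last day of the appeal period: July 12, 2021 + 95 days = October 15, 2021.
From Friday, October 15, 2021, 12 business days (Oct 18, Oct 19, Oct 20, Oct 21, …, Oct 29, Nov 1, Nov 2, skipping weekends) brings us to Tuesday, November 2, 2021, which is the date termination becomes effective.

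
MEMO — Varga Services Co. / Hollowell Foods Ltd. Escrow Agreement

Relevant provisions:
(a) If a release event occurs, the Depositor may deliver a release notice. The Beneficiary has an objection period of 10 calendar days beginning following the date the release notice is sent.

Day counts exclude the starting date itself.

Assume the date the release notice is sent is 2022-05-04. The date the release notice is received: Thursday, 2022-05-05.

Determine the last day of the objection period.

The last day of the objection period: 2022-05-04 + 10 days = 2022-05-14.

2022-05-14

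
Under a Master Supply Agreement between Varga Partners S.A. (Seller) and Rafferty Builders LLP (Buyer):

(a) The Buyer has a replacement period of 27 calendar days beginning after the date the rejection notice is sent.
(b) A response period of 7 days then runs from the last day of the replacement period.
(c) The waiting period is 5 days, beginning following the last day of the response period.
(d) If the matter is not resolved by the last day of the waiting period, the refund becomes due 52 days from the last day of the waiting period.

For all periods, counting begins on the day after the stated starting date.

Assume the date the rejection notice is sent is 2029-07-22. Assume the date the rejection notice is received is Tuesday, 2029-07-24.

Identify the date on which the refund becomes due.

Adding 27 calendar days to 2029-07-22 gives 2029-08-18, which is the last day of the replacement period.
Adding 7 calendar days to 2029-08-18 gives 2029-08-25, which is the last day of the response period.
The last day of the waiting period: 5 calendar days after 2029-08-25 is 2029-08-30.
The date on which the refund becomes due: 52 calendar days after 2029-08-30 is 2029-10-21.

2029-10-21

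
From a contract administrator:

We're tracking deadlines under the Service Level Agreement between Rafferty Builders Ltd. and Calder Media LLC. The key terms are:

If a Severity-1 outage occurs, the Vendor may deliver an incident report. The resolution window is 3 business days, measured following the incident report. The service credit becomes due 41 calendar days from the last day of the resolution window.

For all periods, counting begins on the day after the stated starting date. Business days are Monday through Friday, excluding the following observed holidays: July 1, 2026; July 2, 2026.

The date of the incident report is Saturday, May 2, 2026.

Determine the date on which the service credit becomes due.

The last day of the resolution window: 3 business days after Saturday, May 2, 2026, skipping weekends — May 4, May 5, May 6 — lands on Wednesday, May 6, 2026.
The date on which the service credit becomes due: 41 calendar days after May 6, 2026 is June 16, 2026.

June 16, 2026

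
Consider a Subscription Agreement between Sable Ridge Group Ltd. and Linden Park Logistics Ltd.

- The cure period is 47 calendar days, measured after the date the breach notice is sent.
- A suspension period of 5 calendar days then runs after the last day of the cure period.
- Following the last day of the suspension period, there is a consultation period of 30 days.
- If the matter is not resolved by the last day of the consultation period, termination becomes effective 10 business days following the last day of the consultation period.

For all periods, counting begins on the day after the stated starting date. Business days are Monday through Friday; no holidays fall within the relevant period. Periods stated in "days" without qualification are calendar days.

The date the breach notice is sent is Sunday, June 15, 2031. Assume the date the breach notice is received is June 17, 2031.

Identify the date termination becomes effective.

September 19, 2031

The last day of the cure period: June 15, 2031 + 47 days = August 1, 2031.
The last day of the suspension period: 5 calendar days after August 1, 2031 is August 6, 2031.
Adding 30 calendar days to August 6, 2031 gives September 5, 2031, which is the last day of the consultation period.
The date termination becomes effective: 10 business days after Friday, September 5, 2031, skipping weekends — Sep 8, Sep 9, Sep 10, Sep 11, Sep 12, Sep 15, Sep 16, Sep 17, Sep 18, Sep 19 — lands on Friday, September 19, 2031.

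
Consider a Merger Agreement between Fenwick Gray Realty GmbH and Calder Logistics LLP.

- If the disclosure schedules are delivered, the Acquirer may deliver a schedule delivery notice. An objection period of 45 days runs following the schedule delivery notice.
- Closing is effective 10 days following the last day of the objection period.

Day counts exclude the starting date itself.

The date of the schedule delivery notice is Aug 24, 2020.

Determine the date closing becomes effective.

Adding 45 calendar days to Aug 24, 2020 gives Oct 8, 2020, which is the last day of the objection period.
Adding 10 calendar days to Oct 8, 2020 gives Oct 18, 2020, which is the date closing becomes effective.

Oct 18, 2020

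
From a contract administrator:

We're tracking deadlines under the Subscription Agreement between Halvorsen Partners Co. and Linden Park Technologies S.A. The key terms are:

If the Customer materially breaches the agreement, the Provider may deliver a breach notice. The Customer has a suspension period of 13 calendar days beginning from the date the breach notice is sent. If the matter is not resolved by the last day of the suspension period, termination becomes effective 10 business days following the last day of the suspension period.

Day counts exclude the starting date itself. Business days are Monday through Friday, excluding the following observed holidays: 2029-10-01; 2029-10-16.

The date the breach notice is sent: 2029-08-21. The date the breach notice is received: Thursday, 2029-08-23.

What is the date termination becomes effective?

The last day of the suspension period: 13 calendar days after 2029-08-21 is 2029-09-03.
From Monday, 2029-09-03, 10 business days (Sep 4, Sep 5, Sep 6, Sep 7, Sep 10, Sep 11, Sep 12, Sep 13, Sep 14, Sep 17, skipping weekends) brings us to Monday, 2029-09-17, which is the date termination becomes effective.

2029-09-17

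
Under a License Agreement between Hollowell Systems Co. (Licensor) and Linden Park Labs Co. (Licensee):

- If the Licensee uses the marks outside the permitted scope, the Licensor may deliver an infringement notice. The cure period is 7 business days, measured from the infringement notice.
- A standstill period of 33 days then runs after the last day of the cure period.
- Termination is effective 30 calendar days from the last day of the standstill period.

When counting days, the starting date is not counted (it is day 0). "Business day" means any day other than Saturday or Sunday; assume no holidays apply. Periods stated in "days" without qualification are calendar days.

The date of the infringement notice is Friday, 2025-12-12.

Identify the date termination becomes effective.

The last day of the cure period: 7 business days after Friday, 2025-12-12, skipping weekends — Dec 15, Dec 16, Dec 17, Dec 18, Dec 19, Dec 22, Dec 23 — lands on Tuesday, 2025-12-23.
The last day of the standstill period: 2025-12-23 + 33 days = 2026-01-25.
Adding 30 calendar days to 2026-01-25 gives 2026-02-24, which is the date termination becomes effective.

2026-02-24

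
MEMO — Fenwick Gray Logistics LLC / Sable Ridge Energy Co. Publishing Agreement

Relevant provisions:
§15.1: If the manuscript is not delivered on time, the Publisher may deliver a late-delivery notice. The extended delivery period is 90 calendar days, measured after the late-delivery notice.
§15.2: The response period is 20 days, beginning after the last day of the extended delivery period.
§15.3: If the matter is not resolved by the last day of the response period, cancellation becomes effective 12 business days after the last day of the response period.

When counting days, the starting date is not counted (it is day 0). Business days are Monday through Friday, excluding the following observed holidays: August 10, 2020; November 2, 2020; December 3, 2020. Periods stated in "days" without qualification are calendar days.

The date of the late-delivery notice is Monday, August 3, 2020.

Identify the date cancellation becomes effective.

December 9, 2020

The last day of the extended delivery period: August 3, 2020 + 90 days = November 1, 2020.
The last day of the response period: 20 calendar days after November 1, 2020 is November 21, 2020.
From Saturday, November 21, 2020, 12 business days (Nov 23, Nov 24, Nov 25, Nov 26, …, Dec 7, Dec 8, Dec 9, skipping weekends and the listed holiday on Dec 3) brings us to Wednesday, December 9, 2020, which is the date cancellation becomes effective.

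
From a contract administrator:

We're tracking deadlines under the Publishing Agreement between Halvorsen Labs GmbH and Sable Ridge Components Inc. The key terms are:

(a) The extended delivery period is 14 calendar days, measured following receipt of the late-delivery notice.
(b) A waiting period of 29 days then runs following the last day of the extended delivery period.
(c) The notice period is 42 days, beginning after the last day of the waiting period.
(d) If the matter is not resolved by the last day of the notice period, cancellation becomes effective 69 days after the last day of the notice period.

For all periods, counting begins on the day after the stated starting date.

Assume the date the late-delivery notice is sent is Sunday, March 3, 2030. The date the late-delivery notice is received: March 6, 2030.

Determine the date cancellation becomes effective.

Adding 14 calendar days to March 6, 2030 gives March 20, 2030, which is the last day of the extended delivery period.
The last day of the waiting period: 29 calendar days after March 20, 2030 is April 18, 2030.
The last day of the notice period: April 18, 2030 + 42 days = May 30, 2030.
The date cancellation becomes effective: 69 calendar days after May 30, 2030 is August 7, 2030.

August 7, 2030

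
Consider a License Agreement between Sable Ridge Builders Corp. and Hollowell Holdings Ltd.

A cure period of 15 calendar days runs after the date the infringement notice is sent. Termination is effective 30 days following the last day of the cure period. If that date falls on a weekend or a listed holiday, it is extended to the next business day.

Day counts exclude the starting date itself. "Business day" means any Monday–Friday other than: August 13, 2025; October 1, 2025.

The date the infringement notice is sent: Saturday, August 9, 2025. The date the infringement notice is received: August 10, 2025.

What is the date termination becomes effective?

September 23, 2025

The last day of the cure period: 15 calendar days after August 9, 2025 is August 24, 2025.
The date termination becomes effective: 30 calendar days after August 24, 2025 is September 23, 2025. September 23, 2025 is a Tuesday and is not a listed holiday, so no roll-forward applies.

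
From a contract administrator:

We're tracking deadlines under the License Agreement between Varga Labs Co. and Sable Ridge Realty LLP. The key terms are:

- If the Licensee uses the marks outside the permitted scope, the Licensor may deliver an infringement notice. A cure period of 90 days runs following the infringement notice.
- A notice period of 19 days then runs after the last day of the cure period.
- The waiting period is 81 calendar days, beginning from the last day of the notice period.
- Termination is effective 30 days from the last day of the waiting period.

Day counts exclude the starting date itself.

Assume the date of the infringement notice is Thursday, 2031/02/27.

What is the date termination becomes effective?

The last day of the cure period: 2031/02/27 + 90 days = 2031/05/28.
Adding 19 calendar days to 2031/05/28 gives 2031/06/16, which is the last day of the notice period.
The last day of the waiting period: 2031/06/16 + 81 days = 2031/09/05.
The date termination becomes effective: 30 calendar days after 2031/09/05 is 2031/10/05.

2031/10/05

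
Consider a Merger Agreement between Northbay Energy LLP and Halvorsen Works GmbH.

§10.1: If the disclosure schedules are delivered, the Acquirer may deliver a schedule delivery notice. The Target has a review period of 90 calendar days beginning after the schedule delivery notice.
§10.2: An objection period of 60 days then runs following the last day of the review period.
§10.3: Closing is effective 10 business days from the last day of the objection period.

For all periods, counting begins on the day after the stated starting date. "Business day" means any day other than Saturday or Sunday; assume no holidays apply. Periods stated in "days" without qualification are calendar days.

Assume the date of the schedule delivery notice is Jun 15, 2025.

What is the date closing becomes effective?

Nov 26, 2025

The last day of the review period: 90 calendar days after Jun 15, 2025 is Sep 13, 2025.
The last day of the objection period: Sep 13, 2025 + 60 days = Nov 12, 2025.
The date closing becomes effective: 10 business days after Wednesday, Nov 12, 2025, skipping weekends — Nov 13, Nov 14, Nov 17, Nov 18, Nov 19, Nov 20, Nov 21, Nov 24, Nov 25, Nov 26 — lands on Wednesday, Nov 26, 2025.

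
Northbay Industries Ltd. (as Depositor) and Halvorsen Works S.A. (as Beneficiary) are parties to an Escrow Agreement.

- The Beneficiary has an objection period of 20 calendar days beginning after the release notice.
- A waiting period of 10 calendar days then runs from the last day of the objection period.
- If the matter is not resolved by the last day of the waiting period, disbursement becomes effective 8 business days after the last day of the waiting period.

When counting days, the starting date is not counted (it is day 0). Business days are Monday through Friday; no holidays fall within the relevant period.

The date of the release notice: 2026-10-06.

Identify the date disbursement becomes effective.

The last day of the objection period: 20 calendar days after 2026-10-06 is 2026-10-26.
The last day of the waiting period: 10 calendar days after 2026-10-26 is 2026-11-05.
From Thursday, 2026-11-05, 8 business days (Nov 6, Nov 9, Nov 10, Nov 11, Nov 12, Nov 13, Nov 16, Nov 17, skipping weekends) brings us to Tuesday, 2026-11-17, which is the date disbursement becomes effective.

2026-11-17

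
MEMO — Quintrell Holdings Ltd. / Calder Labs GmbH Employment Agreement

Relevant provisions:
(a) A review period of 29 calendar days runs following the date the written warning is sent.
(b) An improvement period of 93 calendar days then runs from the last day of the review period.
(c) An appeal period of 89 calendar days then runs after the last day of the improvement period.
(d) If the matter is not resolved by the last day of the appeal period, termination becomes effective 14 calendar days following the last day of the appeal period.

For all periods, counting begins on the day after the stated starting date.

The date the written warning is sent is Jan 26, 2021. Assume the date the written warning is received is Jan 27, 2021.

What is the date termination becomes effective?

Sep 8, 2021

The last day of the review period: Jan 26, 2021 + 29 days = Feb 24, 2021.
Adding 93 calendar days to Feb 24, 2021 gives May 28, 2021, which is the last day of the improvement period.
Adding 89 calendar days to May 28, 2021 gives Aug 25, 2021, which is the last day of the appeal period.
Adding 14 calendar days to Aug 25, 2021 gives Sep 8, 2021, which is the date termination becomes effective.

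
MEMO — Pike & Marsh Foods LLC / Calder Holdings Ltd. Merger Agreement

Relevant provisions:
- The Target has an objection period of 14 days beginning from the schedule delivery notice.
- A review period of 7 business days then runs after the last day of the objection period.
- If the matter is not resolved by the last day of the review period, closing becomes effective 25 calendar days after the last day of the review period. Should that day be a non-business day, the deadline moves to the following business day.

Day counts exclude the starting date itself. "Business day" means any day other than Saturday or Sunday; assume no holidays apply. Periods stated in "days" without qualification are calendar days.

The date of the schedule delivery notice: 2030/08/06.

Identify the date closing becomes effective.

The last day of the objection period: 14 calendar days after 2030/08/06 is 2030/08/20.
From Tuesday, 2030/08/20, 7 business days (Aug 21, Aug 22, Aug 23, Aug 26, Aug 27, Aug 28, Aug 29, skipping weekends) brings us to Thursday, 2030/08/29, which is the last day of the review period.
The date closing becomes effective: 25 calendar days after 2030/08/29 is 2030/09/23. 2030/09/23 is a Monday, so no roll-forward applies.

2030/09/23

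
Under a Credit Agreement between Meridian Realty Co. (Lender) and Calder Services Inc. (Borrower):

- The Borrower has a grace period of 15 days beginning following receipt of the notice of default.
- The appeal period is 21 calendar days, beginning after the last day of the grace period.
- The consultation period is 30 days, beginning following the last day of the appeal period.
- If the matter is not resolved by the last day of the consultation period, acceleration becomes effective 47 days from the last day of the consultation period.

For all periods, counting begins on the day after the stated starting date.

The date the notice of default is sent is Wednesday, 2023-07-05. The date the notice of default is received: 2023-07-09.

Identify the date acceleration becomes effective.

2023-10-30

The last day of the grace period: 2023-07-09 + 15 days = 2023-07-24.
The last day of the appeal period: 21 calendar days after 2023-07-24 is 2023-08-14.
The last day of the consultation period: 2023-08-14 + 30 days = 2023-09-13.
Adding 47 calendar days to 2023-09-13 gives 2023-10-30, which is the date acceleration becomes effective.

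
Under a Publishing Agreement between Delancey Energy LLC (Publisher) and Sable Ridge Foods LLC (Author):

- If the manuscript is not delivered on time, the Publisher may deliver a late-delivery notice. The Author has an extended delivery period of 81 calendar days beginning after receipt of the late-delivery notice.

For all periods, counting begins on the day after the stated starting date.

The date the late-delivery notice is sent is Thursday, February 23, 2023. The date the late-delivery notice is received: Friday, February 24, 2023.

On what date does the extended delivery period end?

May 16, 2023

Adding 81 calendar days to February 24, 2023 gives May 16, 2023, which is the last day of the extended delivery period.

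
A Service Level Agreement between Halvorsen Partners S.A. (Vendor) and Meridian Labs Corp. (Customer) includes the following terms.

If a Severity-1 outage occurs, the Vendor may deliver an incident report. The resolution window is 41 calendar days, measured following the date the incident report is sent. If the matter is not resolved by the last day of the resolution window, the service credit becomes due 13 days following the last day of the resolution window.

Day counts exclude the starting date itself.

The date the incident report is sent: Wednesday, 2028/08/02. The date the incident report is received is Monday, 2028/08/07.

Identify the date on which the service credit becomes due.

2028/09/25

Adding 41 calendar days to 2028/08/02 gives 2028/09/12, which is the last day of the resolution window.
The date on which the service credit becomes due: 2028/09/12 + 13 days = 2028/09/25.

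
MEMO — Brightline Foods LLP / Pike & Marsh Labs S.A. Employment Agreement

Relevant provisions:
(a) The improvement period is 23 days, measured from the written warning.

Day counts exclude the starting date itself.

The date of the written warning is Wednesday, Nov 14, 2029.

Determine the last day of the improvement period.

Adding 23 calendar days to Nov 14, 2029 gives Dec 7, 2029, which is the last day of the improvement period.

Dec 7, 2029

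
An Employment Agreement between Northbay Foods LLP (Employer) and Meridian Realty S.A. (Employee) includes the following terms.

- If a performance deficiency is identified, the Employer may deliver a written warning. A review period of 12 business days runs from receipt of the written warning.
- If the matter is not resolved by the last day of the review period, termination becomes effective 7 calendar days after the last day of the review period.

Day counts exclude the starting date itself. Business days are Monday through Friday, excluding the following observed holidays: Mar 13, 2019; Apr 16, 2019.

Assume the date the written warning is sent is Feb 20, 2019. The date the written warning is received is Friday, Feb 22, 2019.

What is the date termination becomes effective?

Mar 19, 2019

The last day of the review period: counting 12 business days from Friday, Feb 22, 2019 (Feb 25, Feb 26, Feb 27, Feb 28, …, Mar 8, Mar 11, Mar 12, skipping weekends) reaches Tuesday, Mar 12, 2019.
The date termination becomes effective: 7 calendar days after Mar 12, 2019 is Mar 19, 2019.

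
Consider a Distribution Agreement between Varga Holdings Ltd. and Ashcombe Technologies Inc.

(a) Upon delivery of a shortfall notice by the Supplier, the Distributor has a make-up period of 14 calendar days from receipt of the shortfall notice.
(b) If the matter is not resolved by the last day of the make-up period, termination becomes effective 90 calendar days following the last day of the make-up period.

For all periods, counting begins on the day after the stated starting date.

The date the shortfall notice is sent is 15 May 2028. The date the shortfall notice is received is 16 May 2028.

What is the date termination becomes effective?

28 August 2028

The last day of the make-up period: 14 calendar days after 16 May 2028 is 30 May 2028.
The date termination becomes effective: 30 May 2028 + 90 days = 28 August 2028.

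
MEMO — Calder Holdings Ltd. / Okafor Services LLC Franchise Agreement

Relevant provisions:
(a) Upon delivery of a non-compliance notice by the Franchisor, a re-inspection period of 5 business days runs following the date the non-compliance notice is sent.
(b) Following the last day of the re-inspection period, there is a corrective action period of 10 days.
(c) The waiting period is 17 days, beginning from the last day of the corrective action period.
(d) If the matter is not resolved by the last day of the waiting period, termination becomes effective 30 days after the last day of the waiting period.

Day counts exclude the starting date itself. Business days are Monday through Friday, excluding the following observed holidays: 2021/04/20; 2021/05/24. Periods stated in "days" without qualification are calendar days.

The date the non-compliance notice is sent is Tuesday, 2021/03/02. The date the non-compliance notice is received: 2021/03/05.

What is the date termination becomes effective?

The last day of the re-inspection period: 5 business days after Tuesday, 2021/03/02, skipping weekends — Mar 3, Mar 4, Mar 5, Mar 8, Mar 9 — lands on Tuesday, 2021/03/09.
The last day of the corrective action period: 10 calendar days after 2021/03/09 is 2021/03/19.
The last day of the waiting period: 17 calendar days after 2021/03/19 is 2021/04/05.
Adding 30 calendar days to 2021/04/05 gives 2021/05/05, which is the date termination becomes effective.

2021/05/05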